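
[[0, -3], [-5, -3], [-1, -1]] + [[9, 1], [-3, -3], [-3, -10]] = [[9, -2], [-8, -6], [-4, -11]]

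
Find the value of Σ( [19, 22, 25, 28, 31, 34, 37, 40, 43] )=279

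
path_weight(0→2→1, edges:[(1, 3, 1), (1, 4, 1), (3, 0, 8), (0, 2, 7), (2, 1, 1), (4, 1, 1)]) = 8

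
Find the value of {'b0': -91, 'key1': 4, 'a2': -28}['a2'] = -28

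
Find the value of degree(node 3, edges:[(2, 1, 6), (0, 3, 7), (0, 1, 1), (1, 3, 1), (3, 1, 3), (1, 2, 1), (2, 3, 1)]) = 4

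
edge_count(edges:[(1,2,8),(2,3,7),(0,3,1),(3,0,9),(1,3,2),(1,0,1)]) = 6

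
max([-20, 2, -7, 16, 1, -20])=16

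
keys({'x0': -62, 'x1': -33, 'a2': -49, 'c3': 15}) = ['x0', 'x1', 'a2', 'c3']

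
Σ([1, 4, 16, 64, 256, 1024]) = 1365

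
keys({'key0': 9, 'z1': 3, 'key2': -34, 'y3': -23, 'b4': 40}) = ['key0', 'z1', 'key2', 'y3', 'b4']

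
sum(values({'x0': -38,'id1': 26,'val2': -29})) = -41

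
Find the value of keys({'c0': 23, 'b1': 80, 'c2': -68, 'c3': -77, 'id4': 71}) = ['c0', 'b1', 'c2', 'c3', 'id4']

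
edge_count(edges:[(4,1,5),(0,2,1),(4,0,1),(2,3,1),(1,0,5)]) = 5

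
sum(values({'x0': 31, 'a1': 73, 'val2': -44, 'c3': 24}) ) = 84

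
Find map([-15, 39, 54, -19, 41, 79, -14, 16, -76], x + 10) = [-5, 49, 64, -9, 51, 89, -4, 26, -66]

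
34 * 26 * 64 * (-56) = -3168256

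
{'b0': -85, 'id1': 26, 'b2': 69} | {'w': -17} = {'b0': -85, 'id1': 26, 'b2': 69, 'w': -17}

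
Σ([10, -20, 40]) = 10 + -20 + 40
= 30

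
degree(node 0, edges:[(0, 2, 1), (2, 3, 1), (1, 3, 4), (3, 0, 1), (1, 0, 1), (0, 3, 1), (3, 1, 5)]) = incident: (0,2), (3,0), (1,0), (0,3)
= 4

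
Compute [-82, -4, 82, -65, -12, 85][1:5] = [-4, 82, -65, -12]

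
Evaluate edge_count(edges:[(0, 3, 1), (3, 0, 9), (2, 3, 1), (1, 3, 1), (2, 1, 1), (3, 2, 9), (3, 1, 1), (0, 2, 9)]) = 8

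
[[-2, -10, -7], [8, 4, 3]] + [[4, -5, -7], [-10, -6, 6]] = [[2, -15, -14], [-2, -2, 9]]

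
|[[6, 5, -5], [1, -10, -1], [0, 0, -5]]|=325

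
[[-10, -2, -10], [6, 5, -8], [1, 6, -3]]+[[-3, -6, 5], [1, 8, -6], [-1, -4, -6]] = [[-13, -8, -5], [7, 13, -14], [0, 2, -9]]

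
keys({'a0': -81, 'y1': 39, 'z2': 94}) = ['a0', 'y1', 'z2']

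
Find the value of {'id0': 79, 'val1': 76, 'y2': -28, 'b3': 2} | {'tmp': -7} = {'id0': 79, 'val1': 76, 'y2': -28, 'b3': 2, 'tmp': -7}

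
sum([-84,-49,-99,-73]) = (-84) + (-49) + (-99) + (-73)
= -305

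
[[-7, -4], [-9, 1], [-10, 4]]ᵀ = [[-7, -9, -10], [-4, 1, 4]]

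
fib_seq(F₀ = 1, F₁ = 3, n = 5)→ F_2 = F_1 + F_0 = 4
F_3 = F_2 + F_1 = 7
F_4 = F_3 + F_2 = 11
= [1, 3, 4, 7, 11]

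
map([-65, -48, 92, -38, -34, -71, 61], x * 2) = [-130, -96, 184, -76, -68, -142, 122]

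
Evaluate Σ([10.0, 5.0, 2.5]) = 17.5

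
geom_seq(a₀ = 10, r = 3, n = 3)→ [10, 30, 90]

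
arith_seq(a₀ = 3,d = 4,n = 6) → [3, 7, 11, 15, 19, 23]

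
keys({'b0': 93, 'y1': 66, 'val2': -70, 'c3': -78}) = ['b0', 'y1', 'val2', 'c3']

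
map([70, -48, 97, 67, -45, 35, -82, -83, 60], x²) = (70)²=4900, (-48)²=2304, (97)²=9409, (67)²=4489, (-45)²=2025, (35)²=1225, (-82)²=6724, (-83)²=6889, (60)²=3600
= [4900, 2304, 9409, 4489, 2025, 1225, 6724, 6889, 3600]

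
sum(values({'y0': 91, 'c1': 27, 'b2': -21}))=97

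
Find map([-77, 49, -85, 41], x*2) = [-154, 98, -170, 82]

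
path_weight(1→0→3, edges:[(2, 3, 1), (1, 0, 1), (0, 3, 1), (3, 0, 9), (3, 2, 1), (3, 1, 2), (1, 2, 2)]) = w(1→0)=1 + w(0→3)=1
= 2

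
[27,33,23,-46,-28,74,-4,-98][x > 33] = [74]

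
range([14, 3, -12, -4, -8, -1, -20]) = 34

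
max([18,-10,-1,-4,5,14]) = 18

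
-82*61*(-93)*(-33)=-15351138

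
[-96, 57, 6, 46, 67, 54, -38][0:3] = [-96, 57, 6]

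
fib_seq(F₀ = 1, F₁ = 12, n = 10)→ F_2 = F_1 + F_0 = 13
F_3 = F_2 + F_1 = 25
F_4 = F_3 + F_2 = 38
...
= [1, 12, 13, 25, 38, 63, 101, 164, 265, 429]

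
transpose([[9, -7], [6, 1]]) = [[9, 6], [-7, 1]]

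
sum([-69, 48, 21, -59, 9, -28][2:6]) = slice → [21, -59, 9, -28]
21 + (-59) + 9 + (-28)
= -57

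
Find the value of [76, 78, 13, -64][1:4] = [78, 13, -64]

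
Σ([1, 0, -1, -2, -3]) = -5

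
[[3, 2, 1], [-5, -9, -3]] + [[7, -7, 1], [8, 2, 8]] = [[10, -5, 2], [3, -7, 5]]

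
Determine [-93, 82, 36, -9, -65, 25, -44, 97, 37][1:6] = [82, 36, -9, -65, 25]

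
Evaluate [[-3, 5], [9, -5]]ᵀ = [[-3, 9], [5, -5]]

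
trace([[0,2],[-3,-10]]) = diagonal: 0 + (-10)
= -10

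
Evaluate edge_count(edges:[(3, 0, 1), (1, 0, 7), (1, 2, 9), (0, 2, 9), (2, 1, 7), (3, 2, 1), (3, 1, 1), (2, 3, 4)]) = 8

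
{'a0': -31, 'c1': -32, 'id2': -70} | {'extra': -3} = {'a0': -31, 'c1': -32, 'id2': -70, 'extra': -3}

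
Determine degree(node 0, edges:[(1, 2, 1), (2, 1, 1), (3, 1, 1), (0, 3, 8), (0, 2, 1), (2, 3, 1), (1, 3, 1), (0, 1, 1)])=3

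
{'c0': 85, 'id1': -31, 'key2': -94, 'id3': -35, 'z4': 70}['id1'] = -31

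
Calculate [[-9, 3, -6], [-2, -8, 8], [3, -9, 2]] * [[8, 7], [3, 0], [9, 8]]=[[-117, -111], [32, 50], [15, 37]]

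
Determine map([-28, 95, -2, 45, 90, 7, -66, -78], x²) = (-28)²=784, (95)²=9025, (-2)²=4, (45)²=2025, (90)²=8100, (7)²=49, (-66)²=4356, (-78)²=6084
= [784, 9025, 4, 2025, 8100, 49, 4356, 6084]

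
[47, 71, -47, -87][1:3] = [71, -47]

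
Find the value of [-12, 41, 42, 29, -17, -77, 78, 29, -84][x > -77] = [-12, 41, 42, 29, -17, 78, 29]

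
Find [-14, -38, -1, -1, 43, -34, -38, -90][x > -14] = [-1, -1, 43]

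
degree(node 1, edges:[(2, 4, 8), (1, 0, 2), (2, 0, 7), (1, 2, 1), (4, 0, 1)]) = incident: (1,0), (1,2)
= 2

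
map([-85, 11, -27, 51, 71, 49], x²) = (-85)²=7225, (11)²=121, (-27)²=729, (51)²=2601, (71)²=5041, (49)²=2401
= [7225, 121, 729, 2601, 5041, 2401]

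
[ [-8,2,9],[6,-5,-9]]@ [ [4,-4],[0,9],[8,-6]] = [[40, -4], [-48, -15]]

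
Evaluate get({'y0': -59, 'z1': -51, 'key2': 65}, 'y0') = -59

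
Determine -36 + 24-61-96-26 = -195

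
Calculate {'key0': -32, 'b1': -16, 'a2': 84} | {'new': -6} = {'key0': -32, 'b1': -16, 'a2': 84, 'new': -6}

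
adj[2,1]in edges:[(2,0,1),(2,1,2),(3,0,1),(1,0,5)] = 2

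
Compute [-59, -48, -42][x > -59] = [-48, -42]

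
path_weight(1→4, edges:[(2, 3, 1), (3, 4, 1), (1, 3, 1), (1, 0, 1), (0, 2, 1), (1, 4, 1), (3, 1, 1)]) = 1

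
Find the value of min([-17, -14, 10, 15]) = -17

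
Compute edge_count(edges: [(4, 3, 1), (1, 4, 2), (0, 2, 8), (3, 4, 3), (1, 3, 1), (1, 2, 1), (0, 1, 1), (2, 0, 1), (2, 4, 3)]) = 9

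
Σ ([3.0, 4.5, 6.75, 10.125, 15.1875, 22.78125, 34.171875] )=3.0 + 4.5 + 6.75 + 10.125 + 15.1875 + 22.78125 + 34.171875
= 96.515625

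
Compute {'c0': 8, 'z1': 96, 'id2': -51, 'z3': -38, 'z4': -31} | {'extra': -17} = {'c0': 8, 'z1': 96, 'id2': -51, 'z3': -38, 'z4': -31, 'extra': -17}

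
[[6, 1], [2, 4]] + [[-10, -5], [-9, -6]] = [[-4, -4], [-7, -2]]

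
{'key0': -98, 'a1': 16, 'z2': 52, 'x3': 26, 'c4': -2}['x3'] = 26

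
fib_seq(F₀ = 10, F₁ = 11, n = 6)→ [10, 11, 21, 32, 53, 85]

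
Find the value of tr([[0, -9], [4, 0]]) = 0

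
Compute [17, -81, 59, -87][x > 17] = keep x where x > 17: 17✗, -81✗, 59✓, -87✗
= [59]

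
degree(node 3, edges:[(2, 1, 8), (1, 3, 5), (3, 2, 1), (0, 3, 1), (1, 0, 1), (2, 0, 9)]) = incident: (1,3), (3,2), (0,3)
= 3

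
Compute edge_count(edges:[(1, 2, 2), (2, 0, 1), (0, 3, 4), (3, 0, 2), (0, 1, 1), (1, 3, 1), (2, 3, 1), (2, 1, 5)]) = 8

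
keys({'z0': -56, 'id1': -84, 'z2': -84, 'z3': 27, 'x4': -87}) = ['z0', 'id1', 'z2', 'z3', 'x4']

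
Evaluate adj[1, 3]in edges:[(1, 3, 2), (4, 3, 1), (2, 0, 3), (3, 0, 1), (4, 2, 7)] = 2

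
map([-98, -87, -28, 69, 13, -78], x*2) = -98*2=-196, -87*2=-174, -28*2=-56, 69*2=138, 13*2=26, -78*2=-156
= [-196, -174, -56, 138, 26, -156]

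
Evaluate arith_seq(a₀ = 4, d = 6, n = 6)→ a_0 = 4 + 0*6 = 4
a_1 = 4 + 1*6 = 10
a_2 = 4 + 2*6 = 16
...
= [4, 10, 16, 22, 28, 34]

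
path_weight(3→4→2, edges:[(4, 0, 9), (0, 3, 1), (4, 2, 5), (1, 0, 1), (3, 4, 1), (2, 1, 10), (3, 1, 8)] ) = 6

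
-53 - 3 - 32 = -88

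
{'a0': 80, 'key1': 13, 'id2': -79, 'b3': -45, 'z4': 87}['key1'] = 13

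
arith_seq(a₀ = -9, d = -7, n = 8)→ [-9, -16, -23, -30, -37, -44, -51, -58]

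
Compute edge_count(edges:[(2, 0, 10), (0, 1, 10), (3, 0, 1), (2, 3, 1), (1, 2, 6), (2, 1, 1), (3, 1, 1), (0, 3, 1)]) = 8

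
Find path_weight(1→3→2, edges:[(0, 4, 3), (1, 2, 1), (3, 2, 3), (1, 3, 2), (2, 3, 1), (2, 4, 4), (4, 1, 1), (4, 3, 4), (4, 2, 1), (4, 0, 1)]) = w(1→3)=2 + w(3→2)=3
= 5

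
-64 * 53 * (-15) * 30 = 1526400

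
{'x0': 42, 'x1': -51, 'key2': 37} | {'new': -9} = {'x0': 42, 'x1': -51, 'key2': 37, 'new': -9}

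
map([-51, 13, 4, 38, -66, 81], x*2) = [-102, 26, 8, 76, -132, 162]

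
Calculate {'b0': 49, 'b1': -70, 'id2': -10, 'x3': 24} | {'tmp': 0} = {'b0': 49, 'b1': -70, 'id2': -10, 'x3': 24, 'tmp': 0}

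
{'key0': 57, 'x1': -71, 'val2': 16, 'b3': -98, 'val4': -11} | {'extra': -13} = {'key0': 57, 'x1': -71, 'val2': 16, 'b3': -98, 'val4': -11, 'extra': -13}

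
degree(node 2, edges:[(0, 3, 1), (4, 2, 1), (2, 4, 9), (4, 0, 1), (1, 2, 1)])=3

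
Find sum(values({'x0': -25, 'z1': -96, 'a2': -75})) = -196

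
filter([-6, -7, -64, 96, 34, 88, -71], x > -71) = keep x where x > -71: -6✓, -7✓, -64✓, 96✓, 34✓, 88✓, -71✗
= [-6, -7, -64, 96, 34, 88]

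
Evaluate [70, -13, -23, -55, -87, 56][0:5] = [70, -13, -23, -55, -87]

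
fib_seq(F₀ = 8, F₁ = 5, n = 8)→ F_2 = F_1 + F_0 = 13
F_3 = F_2 + F_1 = 18
F_4 = F_3 + F_2 = 31
...
= [8, 5, 13, 18, 31, 49, 80, 129]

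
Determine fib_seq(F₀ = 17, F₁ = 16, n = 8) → F_2 = F_1 + F_0 = 33
F_3 = F_2 + F_1 = 49
F_4 = F_3 + F_2 = 82
...
= [17, 16, 33, 49, 82, 131, 213, 344]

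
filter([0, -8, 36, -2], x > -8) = keep x where x > -8: 0✓, -8✗, 36✓, -2✓
= [0, 36, -2]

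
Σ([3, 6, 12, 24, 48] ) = 3 + 6 + 12 + 24 + 48
= 93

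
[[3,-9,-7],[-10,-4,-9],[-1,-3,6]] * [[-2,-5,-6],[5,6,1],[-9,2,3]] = [[12, -83, -48], [81, 8, 29], [-67, -1, 21]]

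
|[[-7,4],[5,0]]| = -20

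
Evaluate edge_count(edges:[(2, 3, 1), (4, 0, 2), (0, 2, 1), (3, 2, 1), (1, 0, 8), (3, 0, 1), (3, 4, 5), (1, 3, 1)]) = 8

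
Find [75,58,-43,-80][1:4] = [58, -43, -80]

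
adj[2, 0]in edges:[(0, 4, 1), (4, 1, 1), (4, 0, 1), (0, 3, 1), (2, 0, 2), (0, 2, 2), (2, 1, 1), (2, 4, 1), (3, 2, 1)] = 2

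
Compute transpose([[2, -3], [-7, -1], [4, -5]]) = [[2, -7, 4], [-3, -1, -5]]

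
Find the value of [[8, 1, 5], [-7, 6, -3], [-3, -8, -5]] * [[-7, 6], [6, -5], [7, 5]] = C[0][0] = (8)*(-7) + (1)*(6) + (5)*(7) = -15
C[0][1] = (8)*(6) + (1)*(-5) + (5)*(5) = 68
C[1][0] = (-7)*(-7) + (6)*(6) + (-3)*(7) = 64
C[1][1] = (-7)*(6) + (6)*(-5) + (-3)*(5) = -87
C[2][0] = (-3)*(-7) + (-8)*(6) + (-5)*(7) = -62
C[2][1] = (-3)*(6) + (-8)*(-5) + (-5)*(5) = -3
= [[-15, 68], [64, -87], [-62, -3]]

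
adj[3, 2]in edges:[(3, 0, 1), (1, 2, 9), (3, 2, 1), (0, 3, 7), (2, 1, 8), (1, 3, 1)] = 1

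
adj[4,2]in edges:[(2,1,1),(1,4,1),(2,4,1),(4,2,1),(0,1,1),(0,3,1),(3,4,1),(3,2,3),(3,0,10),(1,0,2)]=1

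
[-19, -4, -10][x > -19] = keep x where x > -19: -19✗, -4✓, -10✓
= [-4, -10]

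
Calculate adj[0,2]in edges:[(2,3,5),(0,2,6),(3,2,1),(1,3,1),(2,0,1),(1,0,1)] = 6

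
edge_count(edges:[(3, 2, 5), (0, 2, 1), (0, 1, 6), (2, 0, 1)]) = 4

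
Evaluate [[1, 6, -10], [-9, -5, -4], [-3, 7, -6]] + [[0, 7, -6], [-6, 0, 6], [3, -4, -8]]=[[1, 13, -16], [-15, -5, 2], [0, 3, -14]]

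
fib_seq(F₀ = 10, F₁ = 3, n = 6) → F_2 = F_1 + F_0 = 13
F_3 = F_2 + F_1 = 16
F_4 = F_3 + F_2 = 29
...
= [10, 3, 13, 16, 29, 45]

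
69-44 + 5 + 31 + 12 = 73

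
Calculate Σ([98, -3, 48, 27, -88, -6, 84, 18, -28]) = 98 + (-3) + 48 + 27 + (-88) + (-6) + 84 + 18 + (-28)
= 150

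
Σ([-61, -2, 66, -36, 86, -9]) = (-61) + (-2) + 66 + (-36) + 86 + (-9)
= 44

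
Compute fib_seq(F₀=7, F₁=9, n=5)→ [7, 9, 16, 25, 41]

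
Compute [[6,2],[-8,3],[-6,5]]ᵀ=[[6, -8, -6], [2, 3, 5]]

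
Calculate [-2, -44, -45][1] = -44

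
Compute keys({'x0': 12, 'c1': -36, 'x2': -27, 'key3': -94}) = ['x0', 'c1', 'x2', 'key3']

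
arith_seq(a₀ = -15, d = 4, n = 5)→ a_0 = -15 + 0*4 = -15
a_1 = -15 + 1*4 = -11
a_2 = -15 + 2*4 = -7
...
= [-15, -11, -7, -3, 1]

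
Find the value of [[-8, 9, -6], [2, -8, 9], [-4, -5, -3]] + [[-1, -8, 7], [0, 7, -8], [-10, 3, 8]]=[[-9, 1, 1], [2, -1, 1], [-14, -2, 5]]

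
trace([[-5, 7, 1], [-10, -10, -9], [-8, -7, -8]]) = diagonal: (-5) + (-10) + (-8)
= -23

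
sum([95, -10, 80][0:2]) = slice → [95, -10]
95 + (-10)
= 85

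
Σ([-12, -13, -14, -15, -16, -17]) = (-12) + (-13) + (-14) + (-15) + (-16) + (-17)
= -87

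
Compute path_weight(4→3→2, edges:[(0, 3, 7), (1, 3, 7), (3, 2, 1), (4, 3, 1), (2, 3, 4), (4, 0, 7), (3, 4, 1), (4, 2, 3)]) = w(4→3)=1 + w(3→2)=1
= 2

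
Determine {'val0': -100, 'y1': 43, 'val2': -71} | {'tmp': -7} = {'val0': -100, 'y1': 43, 'val2': -71, 'tmp': -7}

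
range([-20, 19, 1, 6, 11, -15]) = 39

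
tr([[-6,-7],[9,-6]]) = -12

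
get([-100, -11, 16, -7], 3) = -7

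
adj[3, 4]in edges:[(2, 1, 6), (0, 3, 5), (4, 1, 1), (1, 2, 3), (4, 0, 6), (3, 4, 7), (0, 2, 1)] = 7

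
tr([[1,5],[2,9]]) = diagonal: 1 + 9
= 10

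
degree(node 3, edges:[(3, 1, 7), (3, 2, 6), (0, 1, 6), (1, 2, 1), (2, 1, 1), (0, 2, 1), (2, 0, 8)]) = incident: (3,1), (3,2)
= 2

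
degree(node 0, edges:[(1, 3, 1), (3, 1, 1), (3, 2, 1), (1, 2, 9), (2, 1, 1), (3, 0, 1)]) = 1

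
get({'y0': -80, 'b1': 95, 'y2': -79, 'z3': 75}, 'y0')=-80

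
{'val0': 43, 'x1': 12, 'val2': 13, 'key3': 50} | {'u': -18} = {'val0': 43, 'x1': 12, 'val2': 13, 'key3': 50, 'u': -18}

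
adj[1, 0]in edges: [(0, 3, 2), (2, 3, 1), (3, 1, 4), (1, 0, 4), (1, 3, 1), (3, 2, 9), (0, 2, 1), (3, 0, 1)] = 4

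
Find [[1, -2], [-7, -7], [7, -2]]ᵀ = [[1, -7, 7], [-2, -7, -2]]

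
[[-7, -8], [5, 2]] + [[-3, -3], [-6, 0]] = [[-10, -11], [-1, 2]]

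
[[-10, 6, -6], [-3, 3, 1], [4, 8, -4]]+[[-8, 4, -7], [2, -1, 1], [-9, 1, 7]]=[[-18, 10, -13], [-1, 2, 2], [-5, 9, 3]]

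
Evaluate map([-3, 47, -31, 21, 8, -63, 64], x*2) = [-6, 94, -62, 42, 16, -126, 128]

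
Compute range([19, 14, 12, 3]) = 16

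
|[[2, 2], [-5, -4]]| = (2)*(-4) - (2)*(-5)
= 2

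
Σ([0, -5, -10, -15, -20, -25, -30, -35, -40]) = 0 + (-5) + (-10) + (-15) + (-20) + (-25) + (-30) + (-35) + (-40)
= -180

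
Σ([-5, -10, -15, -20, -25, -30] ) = (-5) + (-10) + (-15) + (-20) + (-25) + (-30)
= -105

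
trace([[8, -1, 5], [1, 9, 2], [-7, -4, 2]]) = diagonal: 8 + 9 + 2
= 19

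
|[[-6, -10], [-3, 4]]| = -54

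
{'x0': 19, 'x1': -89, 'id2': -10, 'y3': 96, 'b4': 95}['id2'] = -10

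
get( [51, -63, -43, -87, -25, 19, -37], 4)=-25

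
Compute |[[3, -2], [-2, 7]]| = 17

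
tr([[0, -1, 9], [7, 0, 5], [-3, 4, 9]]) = 9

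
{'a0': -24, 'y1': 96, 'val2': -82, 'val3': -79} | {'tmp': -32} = {'a0': -24, 'y1': 96, 'val2': -82, 'val3': -79, 'tmp': -32}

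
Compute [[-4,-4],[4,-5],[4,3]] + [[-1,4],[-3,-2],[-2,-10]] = [[-5, 0], [1, -7], [2, -7]]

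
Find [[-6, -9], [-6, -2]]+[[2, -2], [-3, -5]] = [[-4, -11], [-9, -7]]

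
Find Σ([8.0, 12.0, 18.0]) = 8.0 + 12.0 + 18.0
= 38.0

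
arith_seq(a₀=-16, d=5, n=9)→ a_0 = -16 + 0*5 = -16
a_1 = -16 + 1*5 = -11
a_2 = -16 + 2*5 = -6
...
= [-16, -11, -6, -1, 4, 9, 14, 19, 24]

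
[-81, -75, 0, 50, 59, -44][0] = -81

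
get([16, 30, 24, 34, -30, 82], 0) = 16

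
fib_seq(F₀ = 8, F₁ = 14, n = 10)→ [8, 14, 22, 36, 58, 94, 152, 246, 398, 644]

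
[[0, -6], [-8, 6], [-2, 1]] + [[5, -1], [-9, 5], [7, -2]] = [[5, -7], [-17, 11], [5, -1]]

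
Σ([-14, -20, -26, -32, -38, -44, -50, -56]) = (-14) + (-20) + (-26) + (-32) + (-38) + (-44) + (-50) + (-56)
= -280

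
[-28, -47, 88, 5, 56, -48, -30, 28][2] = 88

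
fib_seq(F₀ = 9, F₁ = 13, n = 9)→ F_2 = F_1 + F_0 = 22
F_3 = F_2 + F_1 = 35
F_4 = F_3 + F_2 = 57
...
= [9, 13, 22, 35, 57, 92, 149, 241, 390]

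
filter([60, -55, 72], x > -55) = keep x where x > -55: 60✓, -55✗, 72✓
= [60, 72]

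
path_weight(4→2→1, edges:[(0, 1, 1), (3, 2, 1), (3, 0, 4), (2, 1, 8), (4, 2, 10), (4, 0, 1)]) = w(4→2)=10 + w(2→1)=8
= 18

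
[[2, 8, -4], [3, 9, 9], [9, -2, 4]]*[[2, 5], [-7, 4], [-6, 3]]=C[0][0] = (2)*(2) + (8)*(-7) + (-4)*(-6) = -28
C[0][1] = (2)*(5) + (8)*(4) + (-4)*(3) = 30
C[1][0] = (3)*(2) + (9)*(-7) + (9)*(-6) = -111
C[1][1] = (3)*(5) + (9)*(4) + (9)*(3) = 78
C[2][0] = (9)*(2) + (-2)*(-7) + (4)*(-6) = 8
C[2][1] = (9)*(5) + (-2)*(4) + (4)*(3) = 49
= [[-28, 30], [-111, 78], [8, 49]]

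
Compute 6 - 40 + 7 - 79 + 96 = -10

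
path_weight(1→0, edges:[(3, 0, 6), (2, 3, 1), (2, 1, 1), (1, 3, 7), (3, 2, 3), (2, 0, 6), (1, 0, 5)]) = 5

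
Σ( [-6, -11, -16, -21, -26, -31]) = (-6) + (-11) + (-16) + (-21) + (-26) + (-31)
= -111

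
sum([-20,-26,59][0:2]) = -46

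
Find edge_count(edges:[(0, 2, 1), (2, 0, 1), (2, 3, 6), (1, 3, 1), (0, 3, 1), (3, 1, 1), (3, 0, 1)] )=7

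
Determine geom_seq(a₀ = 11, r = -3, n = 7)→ [11, -33, 99, -297, 891, -2673, 8019]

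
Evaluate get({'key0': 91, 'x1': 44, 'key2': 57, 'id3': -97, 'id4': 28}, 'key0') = 91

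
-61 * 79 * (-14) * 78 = 5262348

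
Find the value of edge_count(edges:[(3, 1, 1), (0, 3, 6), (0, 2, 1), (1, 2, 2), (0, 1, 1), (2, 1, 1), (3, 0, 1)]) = 7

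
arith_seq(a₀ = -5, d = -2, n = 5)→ a_0 = -5 + 0*-2 = -5
a_1 = -5 + 1*-2 = -7
a_2 = -5 + 2*-2 = -9
...
= [-5, -7, -9, -11, -13]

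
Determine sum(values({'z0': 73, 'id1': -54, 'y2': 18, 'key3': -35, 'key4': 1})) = 73 + (-54) + 18 + (-35) + 1
= 3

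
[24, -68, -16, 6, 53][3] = 6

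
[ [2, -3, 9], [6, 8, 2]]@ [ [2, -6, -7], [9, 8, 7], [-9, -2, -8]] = C[0][0] = (2)*(2) + (-3)*(9) + (9)*(-9) = -104
C[0][1] = (2)*(-6) + (-3)*(8) + (9)*(-2) = -54
C[0][2] = (2)*(-7) + (-3)*(7) + (9)*(-8) = -107
C[1][0] = (6)*(2) + (8)*(9) + (2)*(-9) = 66
C[1][1] = (6)*(-6) + (8)*(8) + (2)*(-2) = 24
C[1][2] = (6)*(-7) + (8)*(7) + (2)*(-8) = -2
= [[-104, -54, -107], [66, 24, -2]]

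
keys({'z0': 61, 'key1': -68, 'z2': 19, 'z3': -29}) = ['z0', 'key1', 'z2', 'z3']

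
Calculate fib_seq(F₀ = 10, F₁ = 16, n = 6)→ F_2 = F_1 + F_0 = 26
F_3 = F_2 + F_1 = 42
F_4 = F_3 + F_2 = 68
...
= [10, 16, 26, 42, 68, 110]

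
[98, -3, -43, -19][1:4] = [-3, -43, -19]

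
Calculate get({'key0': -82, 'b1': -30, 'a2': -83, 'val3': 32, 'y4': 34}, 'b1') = -30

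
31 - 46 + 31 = 16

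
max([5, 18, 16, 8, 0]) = 18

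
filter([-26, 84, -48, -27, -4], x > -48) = [-26, 84, -27, -4]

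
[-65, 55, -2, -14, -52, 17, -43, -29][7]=-29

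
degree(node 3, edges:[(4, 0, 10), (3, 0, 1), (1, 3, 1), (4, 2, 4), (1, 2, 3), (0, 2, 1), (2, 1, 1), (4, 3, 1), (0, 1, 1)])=incident: (3,0), (1,3), (4,3)
= 3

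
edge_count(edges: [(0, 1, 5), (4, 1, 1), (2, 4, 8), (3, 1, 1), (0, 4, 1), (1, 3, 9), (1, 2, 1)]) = 7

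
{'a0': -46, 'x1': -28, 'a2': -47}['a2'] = -47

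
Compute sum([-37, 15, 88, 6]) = 72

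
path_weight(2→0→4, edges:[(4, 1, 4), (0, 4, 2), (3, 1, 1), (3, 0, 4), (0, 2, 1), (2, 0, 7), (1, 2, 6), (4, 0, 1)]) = 9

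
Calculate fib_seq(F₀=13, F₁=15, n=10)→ F_2 = F_1 + F_0 = 28
F_3 = F_2 + F_1 = 43
F_4 = F_3 + F_2 = 71
...
= [13, 15, 28, 43, 71, 114, 185, 299, 484, 783]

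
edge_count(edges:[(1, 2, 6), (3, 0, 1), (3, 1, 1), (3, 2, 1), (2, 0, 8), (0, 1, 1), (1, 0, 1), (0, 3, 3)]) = 8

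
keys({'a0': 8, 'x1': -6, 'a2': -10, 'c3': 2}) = ['a0', 'x1', 'a2', 'c3']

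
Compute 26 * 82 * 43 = 91676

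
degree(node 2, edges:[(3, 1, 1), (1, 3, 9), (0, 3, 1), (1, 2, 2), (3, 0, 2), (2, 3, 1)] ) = incident: (1,2), (2,3)
= 2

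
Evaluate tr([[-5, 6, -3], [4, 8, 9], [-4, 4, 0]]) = diagonal: (-5) + 8 + 0
= 3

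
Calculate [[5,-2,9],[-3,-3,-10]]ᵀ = [[5, -3], [-2, -3], [9, -10]]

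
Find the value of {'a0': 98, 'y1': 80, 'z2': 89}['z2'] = 89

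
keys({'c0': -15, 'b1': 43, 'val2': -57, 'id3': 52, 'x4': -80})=['c0', 'b1', 'val2', 'id3', 'x4']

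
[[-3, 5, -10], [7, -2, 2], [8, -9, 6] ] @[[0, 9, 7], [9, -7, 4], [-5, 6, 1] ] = C[0][0] = (-3)*(0) + (5)*(9) + (-10)*(-5) = 95
C[0][1] = (-3)*(9) + (5)*(-7) + (-10)*(6) = -122
C[0][2] = (-3)*(7) + (5)*(4) + (-10)*(1) = -11
C[1][0] = (7)*(0) + (-2)*(9) + (2)*(-5) = -28
C[1][1] = (7)*(9) + (-2)*(-7) + (2)*(6) = 89
C[1][2] = (7)*(7) + (-2)*(4) + (2)*(1) = 43
... (3 more cells)
= [[95, -122, -11], [-28, 89, 43], [-111, 171, 26]]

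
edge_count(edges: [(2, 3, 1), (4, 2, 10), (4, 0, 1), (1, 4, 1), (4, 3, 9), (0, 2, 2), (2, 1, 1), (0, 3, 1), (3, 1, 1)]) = 9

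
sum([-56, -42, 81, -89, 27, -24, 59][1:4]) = -50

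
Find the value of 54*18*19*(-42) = -775656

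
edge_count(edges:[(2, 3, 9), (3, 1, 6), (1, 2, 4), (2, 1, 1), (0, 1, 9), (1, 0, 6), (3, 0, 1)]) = 7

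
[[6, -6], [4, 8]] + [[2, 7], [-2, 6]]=[[8, 1], [2, 14]]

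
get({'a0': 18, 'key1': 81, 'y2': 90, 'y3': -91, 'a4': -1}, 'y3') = -91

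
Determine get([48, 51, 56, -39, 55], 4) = 55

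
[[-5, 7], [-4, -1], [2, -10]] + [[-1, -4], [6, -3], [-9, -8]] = [[-6, 3], [2, -4], [-7, -18]]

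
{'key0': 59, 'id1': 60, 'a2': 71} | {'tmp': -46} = {'key0': 59, 'id1': 60, 'a2': 71, 'tmp': -46}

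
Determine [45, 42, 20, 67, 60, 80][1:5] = [42, 20, 67, 60]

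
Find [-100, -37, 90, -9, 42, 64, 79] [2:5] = [90, -9, 42]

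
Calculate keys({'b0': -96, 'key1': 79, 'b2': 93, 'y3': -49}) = ['b0', 'key1', 'b2', 'y3']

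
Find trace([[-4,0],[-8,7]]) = diagonal: (-4) + 7
= 3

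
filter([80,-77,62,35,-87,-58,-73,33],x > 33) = [80, 62, 35]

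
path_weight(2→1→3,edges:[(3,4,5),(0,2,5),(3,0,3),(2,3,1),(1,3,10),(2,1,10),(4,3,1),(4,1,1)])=20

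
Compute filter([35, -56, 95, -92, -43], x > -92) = keep x where x > -92: 35✓, -56✓, 95✓, -92✗, -43✓
= [35, -56, 95, -43]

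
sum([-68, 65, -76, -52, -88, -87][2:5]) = slice → [-76, -52, -88]
(-76) + (-52) + (-88)
= -216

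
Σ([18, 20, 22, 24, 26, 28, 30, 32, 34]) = 234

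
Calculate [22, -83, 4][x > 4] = [22]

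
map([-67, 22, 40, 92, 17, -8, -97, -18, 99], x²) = (-67)²=4489, (22)²=484, (40)²=1600, (92)²=8464, (17)²=289, (-8)²=64, (-97)²=9409, (-18)²=324, (99)²=9801
= [4489, 484, 1600, 8464, 289, 64, 9409, 324, 9801]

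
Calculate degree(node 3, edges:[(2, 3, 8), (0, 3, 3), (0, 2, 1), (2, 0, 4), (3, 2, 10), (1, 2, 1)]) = 3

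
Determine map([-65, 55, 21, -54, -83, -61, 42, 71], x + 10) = -65+10=-55, 55+10=65, 21+10=31, -54+10=-44, -83+10=-73, -61+10=-51, 42+10=52, 71+10=81
= [-55, 65, 31, -44, -73, -51, 52, 81]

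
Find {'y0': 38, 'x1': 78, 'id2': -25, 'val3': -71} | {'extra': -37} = {'y0': 38, 'x1': 78, 'id2': -25, 'val3': -71, 'extra': -37}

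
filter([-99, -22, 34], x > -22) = [34]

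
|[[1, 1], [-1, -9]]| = -8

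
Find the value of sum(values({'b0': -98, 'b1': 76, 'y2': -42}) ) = (-98) + 76 + (-42)
= -64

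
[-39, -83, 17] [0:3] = [-39, -83, 17]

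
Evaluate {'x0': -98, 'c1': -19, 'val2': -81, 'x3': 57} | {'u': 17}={'x0': -98, 'c1': -19, 'val2': -81, 'x3': 57, 'u': 17}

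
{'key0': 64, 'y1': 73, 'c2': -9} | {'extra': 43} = {'key0': 64, 'y1': 73, 'c2': -9, 'extra': 43}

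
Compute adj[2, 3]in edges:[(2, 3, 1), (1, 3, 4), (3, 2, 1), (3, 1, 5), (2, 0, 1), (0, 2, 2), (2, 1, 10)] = 1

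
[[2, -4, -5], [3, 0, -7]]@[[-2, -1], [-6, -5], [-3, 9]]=C[0][0] = (2)*(-2) + (-4)*(-6) + (-5)*(-3) = 35
C[0][1] = (2)*(-1) + (-4)*(-5) + (-5)*(9) = -27
C[1][0] = (3)*(-2) + (0)*(-6) + (-7)*(-3) = 15
C[1][1] = (3)*(-1) + (0)*(-5) + (-7)*(9) = -66
= [[35, -27], [15, -66]]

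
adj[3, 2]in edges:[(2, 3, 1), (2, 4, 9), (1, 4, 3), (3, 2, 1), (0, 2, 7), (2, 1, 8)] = 1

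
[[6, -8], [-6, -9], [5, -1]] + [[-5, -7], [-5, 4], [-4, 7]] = [[1, -15], [-11, -5], [1, 6]]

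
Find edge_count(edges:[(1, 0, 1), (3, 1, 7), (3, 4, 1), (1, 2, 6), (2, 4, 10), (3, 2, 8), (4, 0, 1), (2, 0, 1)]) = 8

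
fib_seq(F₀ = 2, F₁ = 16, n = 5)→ [2, 16, 18, 34, 52]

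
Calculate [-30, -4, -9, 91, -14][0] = -30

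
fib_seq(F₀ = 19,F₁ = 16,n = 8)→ F_2 = F_1 + F_0 = 35
F_3 = F_2 + F_1 = 51
F_4 = F_3 + F_2 = 86
...
= [19, 16, 35, 51, 86, 137, 223, 360]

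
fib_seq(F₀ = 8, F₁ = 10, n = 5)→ [8, 10, 18, 28, 46]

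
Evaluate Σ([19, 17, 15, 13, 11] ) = 75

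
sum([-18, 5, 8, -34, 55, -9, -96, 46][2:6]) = slice → [8, -34, 55, -9]
8 + (-34) + 55 + (-9)
= 20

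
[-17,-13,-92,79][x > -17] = keep x where x > -17: -17✗, -13✓, -92✗, 79✓
= [-13, 79]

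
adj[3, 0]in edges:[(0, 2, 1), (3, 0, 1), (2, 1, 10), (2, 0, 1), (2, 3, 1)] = 1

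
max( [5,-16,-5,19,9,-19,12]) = 19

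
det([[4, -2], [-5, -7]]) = (4)*(-7) - (-2)*(-5)
= -38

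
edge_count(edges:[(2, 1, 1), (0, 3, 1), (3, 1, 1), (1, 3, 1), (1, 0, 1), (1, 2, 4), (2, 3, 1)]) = 7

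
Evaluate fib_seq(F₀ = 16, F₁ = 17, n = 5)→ F_2 = F_1 + F_0 = 33
F_3 = F_2 + F_1 = 50
F_4 = F_3 + F_2 = 83
= [16, 17, 33, 50, 83]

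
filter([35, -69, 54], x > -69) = keep x where x > -69: 35✓, -69✗, 54✓
= [35, 54]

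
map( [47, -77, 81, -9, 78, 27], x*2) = 47*2=94, -77*2=-154, 81*2=162, -9*2=-18, 78*2=156, 27*2=54
= [94, -154, 162, -18, 156, 54]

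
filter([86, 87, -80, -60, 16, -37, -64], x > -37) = [86, 87, 16]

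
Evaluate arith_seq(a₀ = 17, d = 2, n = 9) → a_0 = 17 + 0*2 = 17
a_1 = 17 + 1*2 = 19
a_2 = 17 + 2*2 = 21
...
= [17, 19, 21, 23, 25, 27, 29, 31, 33]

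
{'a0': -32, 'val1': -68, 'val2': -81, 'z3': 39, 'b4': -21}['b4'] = -21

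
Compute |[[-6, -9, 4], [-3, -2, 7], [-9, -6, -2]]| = (1)*(-6)*det([[-2, 7], [-6, -2]]) + (-1)*(-9)*det([[-3, 7], [-9, -2]]) + (1)*(4)*det([[-3, -2], [-9, -6]])
= -276 + 621 + 0
= 345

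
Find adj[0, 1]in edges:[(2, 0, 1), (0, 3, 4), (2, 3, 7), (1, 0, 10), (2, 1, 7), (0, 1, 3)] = 3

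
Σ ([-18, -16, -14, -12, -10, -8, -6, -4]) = (-18) + (-16) + (-14) + (-12) + (-10) + (-8) + (-6) + (-4)
= -88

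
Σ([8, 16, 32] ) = 8 + 16 + 32
= 56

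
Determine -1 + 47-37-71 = -62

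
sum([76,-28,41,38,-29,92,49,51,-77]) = 213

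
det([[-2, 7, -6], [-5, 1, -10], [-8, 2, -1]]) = 499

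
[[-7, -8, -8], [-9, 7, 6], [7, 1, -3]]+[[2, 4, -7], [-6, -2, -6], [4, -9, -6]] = [[-5, -4, -15], [-15, 5, 0], [11, -8, -9]]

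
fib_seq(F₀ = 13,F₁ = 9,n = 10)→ F_2 = F_1 + F_0 = 22
F_3 = F_2 + F_1 = 31
F_4 = F_3 + F_2 = 53
...
= [13, 9, 22, 31, 53, 84, 137, 221, 358, 579]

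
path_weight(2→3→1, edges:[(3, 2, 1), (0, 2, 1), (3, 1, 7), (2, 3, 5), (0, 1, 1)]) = 12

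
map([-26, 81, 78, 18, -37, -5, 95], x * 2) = [-52, 162, 156, 36, -74, -10, 190]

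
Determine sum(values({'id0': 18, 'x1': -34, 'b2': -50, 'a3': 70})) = 4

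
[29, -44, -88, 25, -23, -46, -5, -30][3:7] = [25, -23, -46, -5]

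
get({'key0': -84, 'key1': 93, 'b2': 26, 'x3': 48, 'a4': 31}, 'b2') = 26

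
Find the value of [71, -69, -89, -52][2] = -89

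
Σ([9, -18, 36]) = 9 + -18 + 36
= 27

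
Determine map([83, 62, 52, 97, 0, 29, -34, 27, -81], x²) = (83)²=6889, (62)²=3844, (52)²=2704, (97)²=9409, (0)²=0, (29)²=841, (-34)²=1156, (27)²=729, (-81)²=6561
= [6889, 3844, 2704, 9409, 0, 841, 1156, 729, 6561]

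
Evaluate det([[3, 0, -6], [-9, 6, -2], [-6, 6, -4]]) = (1)*(3)*det([[6, -2], [6, -4]]) + (-1)*(0)*det([[-9, -2], [-6, -4]]) + (1)*(-6)*det([[-9, 6], [-6, 6]])
= -36 + 0 + 108
= 72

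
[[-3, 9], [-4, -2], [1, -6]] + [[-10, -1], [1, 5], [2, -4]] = [[-13, 8], [-3, 3], [3, -10]]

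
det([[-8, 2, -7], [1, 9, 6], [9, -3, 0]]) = 552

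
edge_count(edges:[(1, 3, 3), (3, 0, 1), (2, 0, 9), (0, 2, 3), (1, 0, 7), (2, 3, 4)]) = 6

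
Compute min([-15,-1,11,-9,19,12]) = -15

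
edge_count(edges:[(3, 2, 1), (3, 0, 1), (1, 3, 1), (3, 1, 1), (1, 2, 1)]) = 5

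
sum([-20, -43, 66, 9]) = (-20) + (-43) + 66 + 9
= 12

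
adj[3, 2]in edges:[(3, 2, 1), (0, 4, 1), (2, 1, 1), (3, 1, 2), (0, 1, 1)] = 1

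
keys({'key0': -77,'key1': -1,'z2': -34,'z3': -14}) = ['key0', 'key1', 'z2', 'z3']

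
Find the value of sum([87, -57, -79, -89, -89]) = 87 + (-57) + (-79) + (-89) + (-89)
= -227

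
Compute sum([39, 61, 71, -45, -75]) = 39 + 61 + 71 + (-45) + (-75)
= 51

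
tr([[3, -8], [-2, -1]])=2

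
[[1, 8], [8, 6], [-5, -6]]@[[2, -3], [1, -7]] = C[0][0] = (1)*(2) + (8)*(1) = 10
C[0][1] = (1)*(-3) + (8)*(-7) = -59
C[1][0] = (8)*(2) + (6)*(1) = 22
C[1][1] = (8)*(-3) + (6)*(-7) = -66
C[2][0] = (-5)*(2) + (-6)*(1) = -16
C[2][1] = (-5)*(-3) + (-6)*(-7) = 57
= [[10, -59], [22, -66], [-16, 57]]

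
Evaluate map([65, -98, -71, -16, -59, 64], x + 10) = 65+10=75, -98+10=-88, -71+10=-61, -16+10=-6, -59+10=-49, 64+10=74
= [75, -88, -61, -6, -49, 74]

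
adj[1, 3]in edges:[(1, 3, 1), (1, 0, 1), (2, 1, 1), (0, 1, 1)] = 1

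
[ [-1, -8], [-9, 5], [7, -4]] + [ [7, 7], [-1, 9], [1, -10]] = [[6, -1], [-10, 14], [8, -14]]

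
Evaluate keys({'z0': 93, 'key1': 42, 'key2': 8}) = ['z0', 'key1', 'key2']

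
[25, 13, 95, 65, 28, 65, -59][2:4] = [95, 65]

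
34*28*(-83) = -79016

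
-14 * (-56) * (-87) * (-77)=5252016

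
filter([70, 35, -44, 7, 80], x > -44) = keep x where x > -44: 70✓, 35✓, -44✗, 7✓, 80✓
= [70, 35, 7, 80]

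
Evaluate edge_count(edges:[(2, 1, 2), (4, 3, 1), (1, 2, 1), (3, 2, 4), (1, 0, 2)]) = 5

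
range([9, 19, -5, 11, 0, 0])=24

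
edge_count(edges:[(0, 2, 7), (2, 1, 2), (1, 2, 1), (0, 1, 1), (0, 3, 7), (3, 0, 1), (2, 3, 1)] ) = 7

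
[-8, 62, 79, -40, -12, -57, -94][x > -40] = keep x where x > -40: -8✓, 62✓, 79✓, -40✗, -12✓, -57✗, -94✗
= [-8, 62, 79, -12]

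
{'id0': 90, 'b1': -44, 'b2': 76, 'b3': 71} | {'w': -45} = {'id0': 90, 'b1': -44, 'b2': 76, 'b3': 71, 'w': -45}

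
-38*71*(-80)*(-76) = -16403840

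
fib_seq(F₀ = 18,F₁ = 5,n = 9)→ F_2 = F_1 + F_0 = 23
F_3 = F_2 + F_1 = 28
F_4 = F_3 + F_2 = 51
...
= [18, 5, 23, 28, 51, 79, 130, 209, 339]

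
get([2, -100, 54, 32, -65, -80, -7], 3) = 32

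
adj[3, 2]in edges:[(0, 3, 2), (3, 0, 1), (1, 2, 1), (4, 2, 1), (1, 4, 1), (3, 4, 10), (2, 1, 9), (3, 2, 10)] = 10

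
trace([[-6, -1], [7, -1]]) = -7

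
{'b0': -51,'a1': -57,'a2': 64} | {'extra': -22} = {'b0': -51, 'a1': -57, 'a2': 64, 'extra': -22}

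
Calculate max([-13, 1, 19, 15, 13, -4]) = 19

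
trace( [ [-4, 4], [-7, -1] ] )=-5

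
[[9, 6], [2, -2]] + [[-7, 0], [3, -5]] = [[2, 6], [5, -7]]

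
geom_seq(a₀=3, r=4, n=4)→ [3, 12, 48, 192]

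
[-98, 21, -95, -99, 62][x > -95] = [21, 62]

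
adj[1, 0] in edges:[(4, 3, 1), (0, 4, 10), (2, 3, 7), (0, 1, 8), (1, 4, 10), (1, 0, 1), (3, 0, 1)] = 1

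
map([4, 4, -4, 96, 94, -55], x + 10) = 4+10=14, 4+10=14, -4+10=6, 96+10=106, 94+10=104, -55+10=-45
= [14, 14, 6, 106, 104, -45]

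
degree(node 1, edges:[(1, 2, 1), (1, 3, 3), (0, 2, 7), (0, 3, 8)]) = 2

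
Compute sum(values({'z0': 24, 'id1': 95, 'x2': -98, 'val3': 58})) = 79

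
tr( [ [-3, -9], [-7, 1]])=-2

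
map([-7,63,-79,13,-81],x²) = [49, 3969, 6241, 169, 6561]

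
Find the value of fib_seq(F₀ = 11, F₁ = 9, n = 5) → [11, 9, 20, 29, 49]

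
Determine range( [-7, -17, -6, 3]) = 20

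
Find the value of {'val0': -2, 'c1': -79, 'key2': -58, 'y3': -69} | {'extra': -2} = {'val0': -2, 'c1': -79, 'key2': -58, 'y3': -69, 'extra': -2}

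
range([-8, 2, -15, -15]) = 17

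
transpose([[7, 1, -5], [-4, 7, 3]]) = [[7, -4], [1, 7], [-5, 3]]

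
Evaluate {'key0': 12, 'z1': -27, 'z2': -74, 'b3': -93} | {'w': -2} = {'key0': 12, 'z1': -27, 'z2': -74, 'b3': -93, 'w': -2}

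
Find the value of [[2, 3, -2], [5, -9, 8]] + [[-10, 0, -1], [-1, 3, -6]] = [[-8, 3, -3], [4, -6, 2]]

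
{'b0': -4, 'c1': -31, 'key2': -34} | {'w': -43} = {'b0': -4, 'c1': -31, 'key2': -34, 'w': -43}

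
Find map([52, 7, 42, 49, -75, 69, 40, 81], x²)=(52)²=2704, (7)²=49, (42)²=1764, (49)²=2401, (-75)²=5625, (69)²=4761, (40)²=1600, (81)²=6561
= [2704, 49, 1764, 2401, 5625, 4761, 1600, 6561]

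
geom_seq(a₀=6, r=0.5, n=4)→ a_0 = 6*0.5^0 = 6.0
a_1 = 6*0.5^1 = 3.0
a_2 = 6*0.5^2 = 1.5
...
= [6.0, 3.0, 1.5, 0.75]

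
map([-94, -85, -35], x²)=[8836, 7225, 1225]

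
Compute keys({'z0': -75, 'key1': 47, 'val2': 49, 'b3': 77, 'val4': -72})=['z0', 'key1', 'val2', 'b3', 'val4']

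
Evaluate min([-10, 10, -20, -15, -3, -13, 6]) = -20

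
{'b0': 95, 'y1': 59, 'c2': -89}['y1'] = 59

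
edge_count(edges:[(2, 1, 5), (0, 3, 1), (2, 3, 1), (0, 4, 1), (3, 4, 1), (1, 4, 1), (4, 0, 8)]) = 7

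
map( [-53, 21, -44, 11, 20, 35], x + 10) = -53+10=-43, 21+10=31, -44+10=-34, 11+10=21, 20+10=30, 35+10=45
= [-43, 31, -34, 21, 30, 45]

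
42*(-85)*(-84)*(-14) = -4198320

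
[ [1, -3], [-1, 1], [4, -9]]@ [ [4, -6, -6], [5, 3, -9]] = C[0][0] = (1)*(4) + (-3)*(5) = -11
C[0][1] = (1)*(-6) + (-3)*(3) = -15
C[0][2] = (1)*(-6) + (-3)*(-9) = 21
C[1][0] = (-1)*(4) + (1)*(5) = 1
C[1][1] = (-1)*(-6) + (1)*(3) = 9
C[1][2] = (-1)*(-6) + (1)*(-9) = -3
... (3 more cells)
= [[-11, -15, 21], [1, 9, -3], [-29, -51, 57]]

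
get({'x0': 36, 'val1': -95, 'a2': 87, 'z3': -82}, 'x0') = 36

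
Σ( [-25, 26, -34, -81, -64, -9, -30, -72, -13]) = (-25) + 26 + (-34) + (-81) + (-64) + (-9) + (-30) + (-72) + (-13)
= -302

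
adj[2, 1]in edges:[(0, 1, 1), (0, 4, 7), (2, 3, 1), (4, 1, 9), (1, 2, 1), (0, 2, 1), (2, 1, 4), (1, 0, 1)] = 4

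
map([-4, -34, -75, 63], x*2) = [-8, -68, -150, 126]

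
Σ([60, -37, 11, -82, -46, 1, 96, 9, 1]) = 13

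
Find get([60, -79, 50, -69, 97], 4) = 97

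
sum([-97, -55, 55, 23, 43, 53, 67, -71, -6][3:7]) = 186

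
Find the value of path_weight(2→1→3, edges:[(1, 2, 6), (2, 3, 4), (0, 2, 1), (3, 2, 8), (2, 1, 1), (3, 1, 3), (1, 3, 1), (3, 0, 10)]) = 2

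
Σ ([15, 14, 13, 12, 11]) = 65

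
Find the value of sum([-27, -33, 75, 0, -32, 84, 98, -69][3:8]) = slice → [0, -32, 84, 98, -69]
0 + (-32) + 84 + 98 + (-69)
= 81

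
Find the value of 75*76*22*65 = 8151000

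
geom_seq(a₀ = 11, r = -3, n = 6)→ a_0 = 11*(-3)^0 = 11
a_1 = 11*(-3)^1 = -33
a_2 = 11*(-3)^2 = 99
...
= [11, -33, 99, -297, 891, -2673]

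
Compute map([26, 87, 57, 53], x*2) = 26*2=52, 87*2=174, 57*2=114, 53*2=106
= [52, 174, 114, 106]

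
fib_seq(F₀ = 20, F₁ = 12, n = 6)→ F_2 = F_1 + F_0 = 32
F_3 = F_2 + F_1 = 44
F_4 = F_3 + F_2 = 76
...
= [20, 12, 32, 44, 76, 120]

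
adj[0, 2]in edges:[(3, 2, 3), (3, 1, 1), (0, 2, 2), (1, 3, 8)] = 2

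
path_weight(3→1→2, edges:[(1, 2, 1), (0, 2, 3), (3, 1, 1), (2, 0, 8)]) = 2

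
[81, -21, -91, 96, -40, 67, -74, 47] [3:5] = [96, -40]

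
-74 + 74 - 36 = -36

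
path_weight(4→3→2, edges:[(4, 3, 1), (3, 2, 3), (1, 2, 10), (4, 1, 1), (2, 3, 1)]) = 4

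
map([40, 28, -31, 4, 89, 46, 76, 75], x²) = (40)²=1600, (28)²=784, (-31)²=961, (4)²=16, (89)²=7921, (46)²=2116, (76)²=5776, (75)²=5625
= [1600, 784, 961, 16, 7921, 2116, 5776, 5625]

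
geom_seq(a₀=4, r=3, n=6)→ [4, 12, 36, 108, 324, 972]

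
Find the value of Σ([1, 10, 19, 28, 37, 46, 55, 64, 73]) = 333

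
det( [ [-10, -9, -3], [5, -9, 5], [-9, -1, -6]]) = -197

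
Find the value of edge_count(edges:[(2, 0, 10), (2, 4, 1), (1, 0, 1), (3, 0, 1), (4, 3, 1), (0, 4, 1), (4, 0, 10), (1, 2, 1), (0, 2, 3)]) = 9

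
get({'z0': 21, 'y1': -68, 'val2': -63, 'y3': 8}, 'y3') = 8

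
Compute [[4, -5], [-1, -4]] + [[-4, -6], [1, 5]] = [[0, -11], [0, 1]]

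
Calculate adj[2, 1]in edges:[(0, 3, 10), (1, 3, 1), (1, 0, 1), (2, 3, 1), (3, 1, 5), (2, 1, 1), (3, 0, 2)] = 1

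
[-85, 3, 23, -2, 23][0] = -85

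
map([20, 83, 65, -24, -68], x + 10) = 20+10=30, 83+10=93, 65+10=75, -24+10=-14, -68+10=-58
= [30, 93, 75, -14, -58]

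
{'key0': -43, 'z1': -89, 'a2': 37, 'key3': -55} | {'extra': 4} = {'key0': -43, 'z1': -89, 'a2': 37, 'key3': -55, 'extra': 4}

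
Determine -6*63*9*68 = -231336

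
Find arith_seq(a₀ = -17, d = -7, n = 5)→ [-17, -24, -31, -38, -45]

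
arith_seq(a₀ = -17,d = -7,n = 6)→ a_0 = -17 + 0*-7 = -17
a_1 = -17 + 1*-7 = -24
a_2 = -17 + 2*-7 = -31
...
= [-17, -24, -31, -38, -45, -52]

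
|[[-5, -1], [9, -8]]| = 49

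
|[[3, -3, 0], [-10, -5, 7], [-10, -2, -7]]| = (1)*(3)*det([[-5, 7], [-2, -7]]) + (-1)*(-3)*det([[-10, 7], [-10, -7]]) + (1)*(0)*det([[-10, -5], [-10, -2]])
= 147 + 420 + 0
= 567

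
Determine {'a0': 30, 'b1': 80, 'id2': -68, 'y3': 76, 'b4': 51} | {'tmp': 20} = {'a0': 30, 'b1': 80, 'id2': -68, 'y3': 76, 'b4': 51, 'tmp': 20}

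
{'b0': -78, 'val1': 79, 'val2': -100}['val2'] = -100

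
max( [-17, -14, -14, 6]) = 6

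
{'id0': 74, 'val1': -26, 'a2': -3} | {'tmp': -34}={'id0': 74, 'val1': -26, 'a2': -3, 'tmp': -34}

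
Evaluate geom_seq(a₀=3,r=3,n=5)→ [3, 9, 27, 81, 243]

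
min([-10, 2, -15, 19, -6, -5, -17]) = -17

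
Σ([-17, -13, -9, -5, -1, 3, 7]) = (-17) + (-13) + (-9) + (-5) + (-1) + 3 + 7
= -35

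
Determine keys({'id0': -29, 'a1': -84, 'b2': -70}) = ['id0', 'a1', 'b2']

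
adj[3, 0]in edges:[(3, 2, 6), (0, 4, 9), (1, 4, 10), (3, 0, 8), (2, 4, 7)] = 8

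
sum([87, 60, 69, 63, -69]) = 87 + 60 + 69 + 63 + (-69)
= 210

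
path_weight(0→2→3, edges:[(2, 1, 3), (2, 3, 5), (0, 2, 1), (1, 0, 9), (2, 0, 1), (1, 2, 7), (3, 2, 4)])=6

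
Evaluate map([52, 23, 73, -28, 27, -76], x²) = [2704, 529, 5329, 784, 729, 5776]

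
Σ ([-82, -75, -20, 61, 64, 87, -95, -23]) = (-82) + (-75) + (-20) + 61 + 64 + 87 + (-95) + (-23)
= -83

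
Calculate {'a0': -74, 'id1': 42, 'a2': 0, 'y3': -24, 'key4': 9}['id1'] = 42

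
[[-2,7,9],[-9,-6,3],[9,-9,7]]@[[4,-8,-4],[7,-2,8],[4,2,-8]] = [[77, 20, -8], [-66, 90, -36], [1, -40, -164]]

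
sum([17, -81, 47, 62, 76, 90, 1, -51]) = 161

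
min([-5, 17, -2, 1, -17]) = -17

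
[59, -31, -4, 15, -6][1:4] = [-31, -4, 15]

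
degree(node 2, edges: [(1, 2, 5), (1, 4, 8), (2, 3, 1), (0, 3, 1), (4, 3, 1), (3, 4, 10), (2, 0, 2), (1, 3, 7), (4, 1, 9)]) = incident: (1,2), (2,3), (2,0)
= 3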